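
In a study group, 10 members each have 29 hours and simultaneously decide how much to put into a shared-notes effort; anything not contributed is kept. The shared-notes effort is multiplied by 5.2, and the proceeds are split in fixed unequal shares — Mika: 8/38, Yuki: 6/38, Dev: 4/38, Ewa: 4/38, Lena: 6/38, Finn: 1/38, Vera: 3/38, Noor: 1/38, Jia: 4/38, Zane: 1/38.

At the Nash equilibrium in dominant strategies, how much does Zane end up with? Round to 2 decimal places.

A player with share s gets back 5.2·s per unit contributed, so full contribution is dominant for anyone with s > 1/5.2 = 0.1923 and zero contribution is dominant for anyone below.
Mika alone (share 8/38) is above the threshold, contributing 29; the remaining 9 contribute 0. Total contributed: 29.
Zane keeps 29 and receives 5.2 × 29 × 1/38 = 3.97 from the shared-notes effort, for a payoff of 32.97.

32.97 hours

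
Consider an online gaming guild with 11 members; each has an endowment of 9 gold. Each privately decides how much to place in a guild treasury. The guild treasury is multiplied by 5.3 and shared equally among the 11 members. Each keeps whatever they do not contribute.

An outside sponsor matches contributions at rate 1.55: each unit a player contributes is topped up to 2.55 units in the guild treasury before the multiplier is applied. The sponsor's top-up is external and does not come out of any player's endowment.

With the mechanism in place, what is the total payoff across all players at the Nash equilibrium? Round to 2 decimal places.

1337.99 gold

Under the mechanism each unit contributed yields 5.3 × 2.55 / 11 = 1.2286 back to its contributor per unit of net cost, which exceeds 1, making full contribution the dominant choice for everyone.
At the Nash equilibrium everyone contributes 9. Group total payoff = 5.3 × 2.55 × 99 = 1337.99.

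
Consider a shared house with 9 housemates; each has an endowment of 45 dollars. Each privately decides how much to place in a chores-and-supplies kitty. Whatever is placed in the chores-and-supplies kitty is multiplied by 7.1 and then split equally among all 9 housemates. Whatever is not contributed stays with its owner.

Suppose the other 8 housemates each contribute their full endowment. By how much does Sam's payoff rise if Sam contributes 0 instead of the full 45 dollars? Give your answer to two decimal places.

Switching from a contribution of 45 to 0 lets Sam keep an extra 45 dollars, but lowers the chores-and-supplies kitty by 45, which costs Sam their own share of that drop: 7.1/9 × 45 = 35.50.
Net gain = 45 − 35.50 = 9.50. The private return per contributed unit (0.7889) is below 1, so free-riding is indeed the best response regardless of what the others do.

9.50 dollars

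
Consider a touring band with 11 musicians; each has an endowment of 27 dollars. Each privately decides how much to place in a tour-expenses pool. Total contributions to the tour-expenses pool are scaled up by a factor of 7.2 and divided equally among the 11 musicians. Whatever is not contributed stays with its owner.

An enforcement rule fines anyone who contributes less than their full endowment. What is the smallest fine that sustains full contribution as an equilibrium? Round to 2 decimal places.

9.33 dollars

Given the others contribute fully, the best deviation is to contribute 0 (any partial contribution still incurs the fine and gives up units whose private return 0.6545 is below 1).
Deviating from 27 to 0 saves 27 dollars but forfeits the deviator's share of the drop in the tour-expenses pool: 7.2/11 × 27 = 17.67.
So the deviation gain is 27 − 17.67 = 9.33, and the fine must be at least 9.33 dollars to wipe it out.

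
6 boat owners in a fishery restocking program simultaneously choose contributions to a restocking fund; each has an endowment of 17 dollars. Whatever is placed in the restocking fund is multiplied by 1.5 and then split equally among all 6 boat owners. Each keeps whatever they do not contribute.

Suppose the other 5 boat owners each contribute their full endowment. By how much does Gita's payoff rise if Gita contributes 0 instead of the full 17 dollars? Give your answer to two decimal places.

12.75 dollars

Switching from a contribution of 17 to 0 lets Gita keep an extra 17 dollars, but lowers the restocking fund by 17, which costs Gita their own share of that drop: 1.5/6 × 17 = 4.25.
Net gain = 17 − 4.25 = 12.75. The private return per contributed unit (0.2500) is below 1, so free-riding is indeed the best response regardless of what the others do.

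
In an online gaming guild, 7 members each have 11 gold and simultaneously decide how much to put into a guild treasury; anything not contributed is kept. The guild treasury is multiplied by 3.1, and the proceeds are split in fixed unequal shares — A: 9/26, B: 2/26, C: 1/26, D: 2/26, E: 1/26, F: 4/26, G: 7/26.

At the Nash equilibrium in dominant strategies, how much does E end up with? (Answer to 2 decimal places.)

For player j, contributing a unit is worthwhile iff 3.1 × (j's share) ≥ 1, i.e. iff j's share is at least 0.3226.
A alone (share 9/26) is above the threshold, contributing 11; the remaining 6 contribute 0. Total contributed: 11.
E keeps 11 and receives 3.1 × 11 × 1/26 = 1.31 from the guild treasury, for a payoff of 12.31.

12.31 gold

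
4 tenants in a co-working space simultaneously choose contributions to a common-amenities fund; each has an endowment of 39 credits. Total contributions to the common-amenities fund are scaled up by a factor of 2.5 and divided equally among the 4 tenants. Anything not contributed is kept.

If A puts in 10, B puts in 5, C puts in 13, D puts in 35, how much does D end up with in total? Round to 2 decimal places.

Total contributed: 10 + 5 + 13 + 35 = 63.
Each receives 2.5 × 63 / 4 = 39.38 from the common-amenities fund.
D keeps 39 − 35 = 4, so D's payoff is 4 + 39.38 = 43.38.

43.38 credits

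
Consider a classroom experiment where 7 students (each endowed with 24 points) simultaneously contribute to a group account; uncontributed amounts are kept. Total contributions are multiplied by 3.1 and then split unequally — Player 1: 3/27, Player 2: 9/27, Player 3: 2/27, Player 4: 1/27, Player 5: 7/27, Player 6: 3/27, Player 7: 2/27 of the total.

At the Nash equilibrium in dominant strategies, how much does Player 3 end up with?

29.51 points

For player j, contributing a unit is worthwhile iff 3.1 × (j's share) ≥ 1, i.e. iff j's share is at least 0.3226.
Only Player 2 (9/27) clears that bar, contributing 24; the remaining 6 contribute 0. Total contributed: 24.
Player 3 keeps 24 and receives 3.1 × 24 × 2/27 = 5.51 from the group account, for a payoff of 29.51.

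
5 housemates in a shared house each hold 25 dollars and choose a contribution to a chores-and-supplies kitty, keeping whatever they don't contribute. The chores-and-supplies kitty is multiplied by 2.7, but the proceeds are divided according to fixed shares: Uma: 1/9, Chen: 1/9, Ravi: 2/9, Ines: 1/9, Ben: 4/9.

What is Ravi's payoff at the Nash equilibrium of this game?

40.00 dollars

For player j, contributing a unit is worthwhile iff 2.7 × (j's share) ≥ 1, i.e. iff j's share is at least 0.3704.
The only share above 0.3704 is Ben's 4/9, contributing 25; the remaining 4 contribute 0. Total contributed: 25.
Ravi keeps 25 and receives 2.7 × 25 × 2/9 = 15.00 from the chores-and-supplies kitty, for a payoff of 40.00.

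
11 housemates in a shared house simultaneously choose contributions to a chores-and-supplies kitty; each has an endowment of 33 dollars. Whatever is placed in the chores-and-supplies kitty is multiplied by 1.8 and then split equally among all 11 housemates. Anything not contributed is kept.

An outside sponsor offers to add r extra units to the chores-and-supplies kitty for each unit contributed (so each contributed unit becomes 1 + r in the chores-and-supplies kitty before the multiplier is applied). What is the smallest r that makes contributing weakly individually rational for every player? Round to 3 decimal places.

With matching at rate r, one contributed unit becomes (1 + r) in the chores-and-supplies kitty and returns 1.8 × (1 + r) / 11 to the contributor.
Setting this equal to 1: 1 + r = 11/1.8 = 6.1111.
So the minimum matching rate is r = 6.1111 − 1 = 5.111.

5.111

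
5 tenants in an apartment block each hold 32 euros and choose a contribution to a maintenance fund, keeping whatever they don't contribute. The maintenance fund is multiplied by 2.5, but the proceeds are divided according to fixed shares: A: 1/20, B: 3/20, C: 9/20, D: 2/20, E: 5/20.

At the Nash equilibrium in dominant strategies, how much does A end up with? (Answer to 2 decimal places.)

36.00 euros

Each unit j contributes comes back to j as 2.5 × (j's share), so j prefers to contribute only if that share exceeds 1/2.5 = 0.4000; otherwise keeping the unit dominates.
C alone (share 9/20) is above the threshold, contributing 32; the remaining 4 contribute 0. Total contributed: 32.
A keeps 32 and receives 2.5 × 32 × 1/20 = 4.00 from the maintenance fund, for a payoff of 36.00.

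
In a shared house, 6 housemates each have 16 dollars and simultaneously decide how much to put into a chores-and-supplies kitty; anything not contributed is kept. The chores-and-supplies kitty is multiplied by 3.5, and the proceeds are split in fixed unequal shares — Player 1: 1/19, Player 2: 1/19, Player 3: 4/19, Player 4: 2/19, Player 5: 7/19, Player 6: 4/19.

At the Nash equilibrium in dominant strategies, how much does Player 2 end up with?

18.95 dollars

Player j's private return per contributed unit is 3.5 × (j's share). Contributing is weakly dominant for j when that share is at least 1/3.5 = 0.2857, and contributing 0 is dominant otherwise.
Only Player 5 (7/19) clears that bar, contributing 16; the remaining 5 contribute 0. Total contributed: 16.
Player 2 keeps 16 and receives 3.5 × 16 × 1/19 = 2.95 from the chores-and-supplies kitty, for a payoff of 18.95.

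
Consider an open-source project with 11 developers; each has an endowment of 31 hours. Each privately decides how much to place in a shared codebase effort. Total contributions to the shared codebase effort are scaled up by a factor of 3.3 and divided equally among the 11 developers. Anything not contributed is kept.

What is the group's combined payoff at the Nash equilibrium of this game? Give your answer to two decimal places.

Each contributed unit returns 3.3/11 = 0.3000 to its contributor — below 1 — so contributing 0 is dominant for every player. At the Nash equilibrium everyone keeps their 31, and the group total is 11 × 31 = 341.

341.00 hours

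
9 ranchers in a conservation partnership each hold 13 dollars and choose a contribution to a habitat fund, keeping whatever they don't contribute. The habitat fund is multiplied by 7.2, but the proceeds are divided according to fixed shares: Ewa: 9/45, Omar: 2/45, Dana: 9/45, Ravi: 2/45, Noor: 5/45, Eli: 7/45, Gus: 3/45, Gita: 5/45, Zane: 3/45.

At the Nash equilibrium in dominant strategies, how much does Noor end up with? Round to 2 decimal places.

44.20 dollars

Each unit j contributes comes back to j as 7.2 × (j's share), so j prefers to contribute only if that share exceeds 1/7.2 = 0.1389; otherwise keeping the unit dominates.
Ewa, Dana and Eli are above the threshold, contributing 13 each; the remaining 6 contribute 0. Total contributed: 39.
Noor keeps 13 and receives 7.2 × 39 × 5/45 = 31.20 from the habitat fund, for a payoff of 44.20.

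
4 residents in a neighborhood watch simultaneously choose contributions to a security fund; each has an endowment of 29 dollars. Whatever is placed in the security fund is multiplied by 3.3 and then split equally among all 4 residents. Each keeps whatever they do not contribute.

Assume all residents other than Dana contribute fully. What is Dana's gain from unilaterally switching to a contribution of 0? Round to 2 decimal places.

5.08 dollars

Switching from a contribution of 29 to 0 lets Dana keep an extra 29 dollars, but lowers the security fund by 29, which costs Dana their own share of that drop: 3.3/4 × 29 = 23.92.
Net gain = 29 − 23.92 = 5.08. The private return per contributed unit (0.8250) is below 1, so free-riding is indeed the best response regardless of what the others do.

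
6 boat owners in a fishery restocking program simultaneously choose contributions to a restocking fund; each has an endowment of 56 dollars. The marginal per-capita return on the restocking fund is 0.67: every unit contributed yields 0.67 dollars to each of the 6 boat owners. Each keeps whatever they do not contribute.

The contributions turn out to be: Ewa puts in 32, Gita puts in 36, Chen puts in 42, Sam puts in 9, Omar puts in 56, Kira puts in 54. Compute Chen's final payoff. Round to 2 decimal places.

167.43 dollars

Total contributed: 32 + 36 + 42 + 9 + 56 + 54 = 229.
Each receives 0.67 × 229 = 153.43 from the restocking fund.
Chen keeps 56 − 42 = 14, so Chen's payoff is 14 + 153.43 = 167.43.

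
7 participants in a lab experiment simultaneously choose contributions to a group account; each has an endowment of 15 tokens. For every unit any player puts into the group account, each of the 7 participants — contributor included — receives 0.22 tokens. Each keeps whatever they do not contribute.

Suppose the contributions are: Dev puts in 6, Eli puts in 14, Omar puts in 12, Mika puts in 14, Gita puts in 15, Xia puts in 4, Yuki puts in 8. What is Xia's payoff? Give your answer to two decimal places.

Total contributed: 6 + 14 + 12 + 14 + 15 + 4 + 8 = 73.
Each receives 0.22 × 73 = 16.06 from the group account.
Xia keeps 15 − 4 = 11, so Xia's payoff is 11 + 16.06 = 27.06.

27.06 tokens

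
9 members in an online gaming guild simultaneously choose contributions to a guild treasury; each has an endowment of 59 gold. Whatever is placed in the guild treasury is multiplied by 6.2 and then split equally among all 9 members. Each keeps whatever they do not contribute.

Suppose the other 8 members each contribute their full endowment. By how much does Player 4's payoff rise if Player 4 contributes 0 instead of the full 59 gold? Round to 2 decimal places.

18.36 gold

Switching from a contribution of 59 to 0 lets Player 4 keep an extra 59 gold, but lowers the guild treasury by 59, which costs Player 4 their own share of that drop: 6.2/9 × 59 = 40.64.
Net gain = 59 − 40.64 = 18.36. The private return per contributed unit (0.6889) is below 1, so free-riding is indeed the best response regardless of what the others do.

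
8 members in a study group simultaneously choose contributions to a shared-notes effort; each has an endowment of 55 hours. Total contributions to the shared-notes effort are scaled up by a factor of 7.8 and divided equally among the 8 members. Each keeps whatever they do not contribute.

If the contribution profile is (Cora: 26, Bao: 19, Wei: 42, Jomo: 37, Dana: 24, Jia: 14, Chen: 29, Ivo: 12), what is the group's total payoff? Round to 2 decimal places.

Total contributed: 26 + 19 + 42 + 37 + 24 + 14 + 29 + 12 = 203; total kept: 8 × 55 − 203 = 237.
The shared-notes effort pays out 7.8 × 203 = 1583.40 in aggregate.
Group total = 237 + 1583.40 = 1820.40.

1820.40 hours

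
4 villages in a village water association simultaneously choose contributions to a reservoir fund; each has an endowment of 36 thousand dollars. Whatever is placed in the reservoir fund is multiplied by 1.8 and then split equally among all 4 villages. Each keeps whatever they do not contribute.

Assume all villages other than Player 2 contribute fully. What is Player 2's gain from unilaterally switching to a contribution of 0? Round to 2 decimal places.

19.80 thousand dollars

Switching from a contribution of 36 to 0 lets Player 2 keep an extra 36 thousand dollars, but lowers the reservoir fund by 36, which costs Player 2 their own share of that drop: 1.8/4 × 36 = 16.20.
Net gain = 36 − 16.20 = 19.80. The private return per contributed unit (0.4500) is below 1, so free-riding is indeed the best response regardless of what the others do.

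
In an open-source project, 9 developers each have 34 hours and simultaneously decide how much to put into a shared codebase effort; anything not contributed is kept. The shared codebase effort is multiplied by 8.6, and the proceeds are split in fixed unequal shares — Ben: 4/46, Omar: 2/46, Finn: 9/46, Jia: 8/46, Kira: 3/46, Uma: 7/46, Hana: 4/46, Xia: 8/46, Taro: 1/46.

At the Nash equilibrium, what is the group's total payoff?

Each unit j contributes comes back to j as 8.6 × (j's share), so j prefers to contribute only if that share exceeds 1/8.6 = 0.1163; otherwise keeping the unit dominates.
Finn, Jia, Uma and Xia clear that bar, contributing 34 each; the remaining 5 contribute 0. Total contributed: 136.
The shared codebase effort pays out 8.6 × 136 = 1169.60 in total (split across the unequal shares, but the aggregate is all that matters for the group sum).
The 5 free-riders keep 34 each, adding 170. Group total = 170 + 1169.60 = 1339.60.

1339.60 hours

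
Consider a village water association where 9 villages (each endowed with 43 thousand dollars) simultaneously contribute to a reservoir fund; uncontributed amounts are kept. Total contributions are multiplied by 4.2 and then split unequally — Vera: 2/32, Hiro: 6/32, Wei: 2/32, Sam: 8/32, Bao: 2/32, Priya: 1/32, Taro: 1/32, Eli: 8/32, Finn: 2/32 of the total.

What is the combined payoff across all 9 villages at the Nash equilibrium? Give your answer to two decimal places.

A player with share s gets back 4.2·s per unit contributed, so full contribution is dominant for anyone with s > 1/4.2 = 0.2381 and zero contribution is dominant for anyone below.
The shares above 0.2381 belong to Sam and Eli, contributing 43 each; the remaining 7 contribute 0. Total contributed: 86.
The reservoir fund pays out 4.2 × 86 = 361.20 in total (split across the unequal shares, but the aggregate is all that matters for the group sum).
The 7 free-riders keep 43 each, adding 301. Group total = 301 + 361.20 = 662.20.

662.20 thousand dollars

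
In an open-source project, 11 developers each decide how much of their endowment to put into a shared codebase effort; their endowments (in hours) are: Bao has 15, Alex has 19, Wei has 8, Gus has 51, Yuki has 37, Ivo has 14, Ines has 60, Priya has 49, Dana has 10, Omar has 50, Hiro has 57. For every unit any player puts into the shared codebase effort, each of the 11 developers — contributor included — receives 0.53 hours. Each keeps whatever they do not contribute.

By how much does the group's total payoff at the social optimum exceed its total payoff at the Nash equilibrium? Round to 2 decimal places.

1787.10 hours

The private return per contributed unit is 0.53 < 1 for everyone, so the Nash equilibrium is zero contribution and the group total is Σ E_j = 15 + 19 + 8 + 51 + 37 + 14 + 60 + 49 + 10 + 50 + 57 = 370.
Each contributed unit returns 5.830 to the group, so the social optimum is full contribution by everyone: group total = 5.830 × 370 = 2157.10.
Efficiency loss = (5.830 − 1) × 370 = 1787.10.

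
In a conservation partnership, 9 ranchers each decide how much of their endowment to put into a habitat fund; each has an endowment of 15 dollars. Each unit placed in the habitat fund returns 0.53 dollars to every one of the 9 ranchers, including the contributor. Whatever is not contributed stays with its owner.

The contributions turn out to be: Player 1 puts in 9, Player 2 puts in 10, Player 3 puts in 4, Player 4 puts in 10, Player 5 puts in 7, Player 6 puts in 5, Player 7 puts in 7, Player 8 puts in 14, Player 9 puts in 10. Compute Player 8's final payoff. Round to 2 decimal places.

Total contributed: 9 + 10 + 4 + 10 + 7 + 5 + 7 + 14 + 10 = 76.
Each receives 0.53 × 76 = 40.28 from the habitat fund.
Player 8 keeps 15 − 14 = 1, so Player 8's payoff is 1 + 40.28 = 41.28.

41.28 dollars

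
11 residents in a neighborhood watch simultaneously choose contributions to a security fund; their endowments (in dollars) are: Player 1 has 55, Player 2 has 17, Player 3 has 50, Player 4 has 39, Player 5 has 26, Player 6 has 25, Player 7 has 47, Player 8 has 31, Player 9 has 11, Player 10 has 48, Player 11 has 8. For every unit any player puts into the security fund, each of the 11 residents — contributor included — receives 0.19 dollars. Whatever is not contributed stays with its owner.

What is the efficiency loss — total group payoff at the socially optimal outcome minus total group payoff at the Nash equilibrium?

The private return per contributed unit is 0.19 < 1 for everyone, so the Nash equilibrium is zero contribution and the group total is Σ E_j = 55 + 17 + 50 + 39 + 26 + 25 + 47 + 31 + 11 + 48 + 8 = 357.
Each contributed unit returns 2.090 to the group, so the social optimum is full contribution by everyone: group total = 2.090 × 357 = 746.13.
Efficiency loss = (2.090 − 1) × 357 = 389.13.

389.13 dollars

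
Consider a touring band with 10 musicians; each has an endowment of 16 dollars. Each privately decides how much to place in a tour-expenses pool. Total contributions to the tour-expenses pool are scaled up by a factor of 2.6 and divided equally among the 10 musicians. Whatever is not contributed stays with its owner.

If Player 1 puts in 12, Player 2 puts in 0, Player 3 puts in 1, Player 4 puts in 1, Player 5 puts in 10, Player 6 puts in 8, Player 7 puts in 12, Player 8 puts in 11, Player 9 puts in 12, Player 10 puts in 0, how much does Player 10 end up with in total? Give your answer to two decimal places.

Total contributed: 12 + 0 + 1 + 1 + 10 + 8 + 12 + 11 + 12 + 0 = 67.
Each receives 2.6 × 67 / 10 = 17.42 from the tour-expenses pool.
Player 10 keeps 16 − 0 = 16, so Player 10's payoff is 16 + 17.42 = 33.42.

33.42 dollars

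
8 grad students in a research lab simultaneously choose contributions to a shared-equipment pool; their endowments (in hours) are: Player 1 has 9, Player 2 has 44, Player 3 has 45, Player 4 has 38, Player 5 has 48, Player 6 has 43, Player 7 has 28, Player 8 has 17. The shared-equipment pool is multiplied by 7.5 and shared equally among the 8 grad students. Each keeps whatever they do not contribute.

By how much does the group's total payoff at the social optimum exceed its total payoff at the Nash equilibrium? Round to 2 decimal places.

1768.00 hours

The private return per contributed unit is 7.5/8 = 0.9375 < 1 for every player regardless of endowment, so the Nash equilibrium is zero contribution and the group total is Σ E_j = 9 + 44 + 45 + 38 + 48 + 43 + 28 + 17 = 272.
Each contributed unit returns 7.500 to the group, so the social optimum is full contribution by everyone: group total = 7.500 × 272 = 2040.00.
Efficiency loss = (7.500 − 1) × 272 = 1768.00.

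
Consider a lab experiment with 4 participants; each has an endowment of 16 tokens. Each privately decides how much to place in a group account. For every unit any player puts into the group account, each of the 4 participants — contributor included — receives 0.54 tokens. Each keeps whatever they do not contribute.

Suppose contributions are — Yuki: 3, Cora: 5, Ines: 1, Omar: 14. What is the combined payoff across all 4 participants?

Total contributed: 3 + 5 + 1 + 14 = 23; total kept: 4 × 16 − 23 = 41.
The group account pays out 0.54 × 4 × 23 = 49.68 in aggregate.
Group total = 41 + 49.68 = 90.68.

90.68 tokens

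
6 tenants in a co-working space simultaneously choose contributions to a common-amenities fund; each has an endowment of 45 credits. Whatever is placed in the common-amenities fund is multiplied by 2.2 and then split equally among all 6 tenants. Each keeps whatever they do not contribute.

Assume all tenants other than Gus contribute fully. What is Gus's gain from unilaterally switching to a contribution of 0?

Switching from a contribution of 45 to 0 lets Gus keep an extra 45 credits, but lowers the common-amenities fund by 45, which costs Gus their own share of that drop: 2.2/6 × 45 = 16.50.
Net gain = 45 − 16.50 = 28.50. The private return per contributed unit (0.3667) is below 1, so free-riding is indeed the best response regardless of what the others do.

28.50 credits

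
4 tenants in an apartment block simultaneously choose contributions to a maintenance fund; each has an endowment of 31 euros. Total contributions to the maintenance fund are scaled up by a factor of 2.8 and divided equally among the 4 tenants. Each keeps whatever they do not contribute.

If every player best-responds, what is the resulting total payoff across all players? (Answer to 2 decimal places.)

Each contributed unit returns 2.8/4 = 0.7000 to its contributor — below 1 — so contributing 0 is dominant for every player. At the Nash equilibrium everyone keeps their 31, and the group total is 4 × 31 = 124.

124.00 euros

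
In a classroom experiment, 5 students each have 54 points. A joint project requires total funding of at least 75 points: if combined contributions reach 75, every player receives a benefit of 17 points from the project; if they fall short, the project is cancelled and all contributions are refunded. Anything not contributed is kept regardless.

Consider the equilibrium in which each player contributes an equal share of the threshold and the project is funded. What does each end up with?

56 points

Equal share of the threshold: 75/5 = 15.
At this profile no one gains by cutting their contribution: any cut drops the total below 75, the project is cancelled, contributions are refunded, and the deviator ends with 54, which is less than 54 − 15 + 17 = 56. Contributing more than 15 just wastes the excess. So contributing exactly 15 is a best response.
Each player's payoff: 54 − 15 + 17 = 56.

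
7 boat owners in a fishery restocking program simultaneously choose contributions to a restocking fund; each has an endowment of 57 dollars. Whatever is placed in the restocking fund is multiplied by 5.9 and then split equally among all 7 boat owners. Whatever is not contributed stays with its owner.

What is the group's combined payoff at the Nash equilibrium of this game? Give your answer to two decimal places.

Each contributed unit returns 5.9/7 = 0.8429 to its contributor — below 1 — so contributing 0 is dominant for every player. At the Nash equilibrium everyone keeps their 57, and the group total is 7 × 57 = 399.

399.00 dollars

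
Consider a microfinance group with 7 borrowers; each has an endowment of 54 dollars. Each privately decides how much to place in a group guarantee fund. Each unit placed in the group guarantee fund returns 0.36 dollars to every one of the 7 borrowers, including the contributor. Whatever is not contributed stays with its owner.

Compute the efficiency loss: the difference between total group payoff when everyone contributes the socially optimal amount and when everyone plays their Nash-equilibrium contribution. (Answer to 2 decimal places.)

The private return per contributed unit is 0.36 < 1, so contributing 0 is dominant for every player. At the Nash equilibrium everyone keeps their 54, and the group total is 7 × 54 = 378.
Each contributed unit returns 2.520 to the group as a whole (0.36 to each of 7 players), which exceeds 1, so the social optimum is full contribution: group total = 2.520 × 378 = 952.56.
Efficiency loss = 952.56 − 378 = 574.56.

574.56 dollars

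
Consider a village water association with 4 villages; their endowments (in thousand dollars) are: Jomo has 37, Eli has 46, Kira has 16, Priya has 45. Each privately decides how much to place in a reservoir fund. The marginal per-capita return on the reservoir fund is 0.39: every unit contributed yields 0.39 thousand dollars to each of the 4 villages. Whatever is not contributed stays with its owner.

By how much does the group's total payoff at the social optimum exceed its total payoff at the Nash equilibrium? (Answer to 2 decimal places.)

The private return per contributed unit is 0.39 < 1 for everyone, so the Nash equilibrium is zero contribution and the group total is Σ E_j = 37 + 46 + 16 + 45 = 144.
Each contributed unit returns 1.560 to the group, so the social optimum is full contribution by everyone: group total = 1.560 × 144 = 224.64.
Efficiency loss = (1.560 − 1) × 144 = 80.64.

80.64 thousand dollars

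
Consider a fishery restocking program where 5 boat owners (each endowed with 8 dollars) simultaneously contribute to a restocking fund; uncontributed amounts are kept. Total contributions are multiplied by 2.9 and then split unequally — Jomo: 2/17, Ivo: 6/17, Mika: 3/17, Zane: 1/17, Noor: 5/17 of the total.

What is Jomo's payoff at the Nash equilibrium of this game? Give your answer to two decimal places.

10.73 dollars

Player j's private return per contributed unit is 2.9 × (j's share). Contributing is weakly dominant for j when that share is at least 1/2.9 = 0.3448, and contributing 0 is dominant otherwise.
Ivo alone (share 6/17) is above the threshold, contributing 8; the remaining 4 contribute 0. Total contributed: 8.
Jomo keeps 8 and receives 2.9 × 8 × 2/17 = 2.73 from the restocking fund, for a payoff of 10.73.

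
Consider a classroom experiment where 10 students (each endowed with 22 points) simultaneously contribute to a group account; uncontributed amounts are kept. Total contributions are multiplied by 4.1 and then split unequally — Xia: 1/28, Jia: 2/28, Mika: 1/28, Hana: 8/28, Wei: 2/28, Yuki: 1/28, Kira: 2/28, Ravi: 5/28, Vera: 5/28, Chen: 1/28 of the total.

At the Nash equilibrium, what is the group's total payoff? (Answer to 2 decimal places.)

For player j, contributing a unit is worthwhile iff 4.1 × (j's share) ≥ 1, i.e. iff j's share is at least 0.2439.
Hana alone (share 8/28) is above the threshold, contributing 22; the remaining 9 contribute 0. Total contributed: 22.
The group account pays out 4.1 × 22 = 90.20 in total (split across the unequal shares, but the aggregate is all that matters for the group sum).
The 9 free-riders keep 22 each, adding 198. Group total = 198 + 90.20 = 288.20.

288.20 points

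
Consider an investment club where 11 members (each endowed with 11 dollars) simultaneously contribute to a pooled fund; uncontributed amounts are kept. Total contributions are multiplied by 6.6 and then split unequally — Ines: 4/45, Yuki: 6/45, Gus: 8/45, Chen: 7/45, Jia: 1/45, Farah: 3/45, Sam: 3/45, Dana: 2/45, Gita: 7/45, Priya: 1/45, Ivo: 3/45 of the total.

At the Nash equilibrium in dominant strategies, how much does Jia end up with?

Player j's private return per contributed unit is 6.6 × (j's share). Contributing is weakly dominant for j when that share is at least 1/6.6 = 0.1515, and contributing 0 is dominant otherwise.
Gus, Chen and Gita are above the threshold, contributing 11 each; the remaining 8 contribute 0. Total contributed: 33.
Jia keeps 11 and receives 6.6 × 33 × 1/45 = 4.84 from the pooled fund, for a payoff of 15.84.

15.84 dollars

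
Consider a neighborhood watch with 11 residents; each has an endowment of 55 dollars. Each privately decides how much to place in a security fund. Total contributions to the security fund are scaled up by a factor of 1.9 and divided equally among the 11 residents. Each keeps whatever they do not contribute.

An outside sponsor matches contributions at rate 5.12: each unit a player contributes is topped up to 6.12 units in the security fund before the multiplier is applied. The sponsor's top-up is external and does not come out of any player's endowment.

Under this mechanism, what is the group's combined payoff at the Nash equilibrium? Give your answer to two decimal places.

With the mechanism, a contributed unit returns 1.9 × 6.12 / 11 = 1.0571 per unit of net cost to the contributor — now above 1 — so contributing fully is weakly dominant for every player.
So the Nash equilibrium is full contribution by all 11; the group earns 1.9 × 6.12 × 605 = 7034.94.

7034.94 dollars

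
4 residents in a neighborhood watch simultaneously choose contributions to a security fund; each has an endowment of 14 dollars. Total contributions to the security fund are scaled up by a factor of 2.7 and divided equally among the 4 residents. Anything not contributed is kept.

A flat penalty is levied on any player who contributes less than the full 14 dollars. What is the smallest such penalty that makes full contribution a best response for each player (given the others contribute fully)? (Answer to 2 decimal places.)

4.55 dollars

Given the others contribute fully, the best deviation is to contribute 0 (any partial contribution still incurs the fine and gives up units whose private return 0.6750 is below 1).
Deviating from 14 to 0 saves 14 dollars but forfeits the deviator's share of the drop in the security fund: 2.7/4 × 14 = 9.45.
So the deviation gain is 14 − 9.45 = 4.55, and the fine must be at least 4.55 dollars to wipe it out.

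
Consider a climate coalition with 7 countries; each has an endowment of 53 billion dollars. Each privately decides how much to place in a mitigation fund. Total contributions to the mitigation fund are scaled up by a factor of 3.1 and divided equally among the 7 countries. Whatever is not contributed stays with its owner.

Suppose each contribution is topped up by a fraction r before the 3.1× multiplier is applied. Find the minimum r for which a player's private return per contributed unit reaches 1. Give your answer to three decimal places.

With matching at rate r, one contributed unit becomes (1 + r) in the mitigation fund and returns 3.1 × (1 + r) / 7 to the contributor.
Setting this equal to 1: 1 + r = 7/3.1 = 2.2581.
So the minimum matching rate is r = 2.2581 − 1 = 1.258.

1.258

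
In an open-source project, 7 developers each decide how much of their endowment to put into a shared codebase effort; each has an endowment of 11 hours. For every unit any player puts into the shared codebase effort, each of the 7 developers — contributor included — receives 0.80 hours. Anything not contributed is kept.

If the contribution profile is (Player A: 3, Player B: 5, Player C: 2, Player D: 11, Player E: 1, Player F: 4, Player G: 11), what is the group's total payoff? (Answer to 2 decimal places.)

Total contributed: 3 + 5 + 2 + 11 + 1 + 4 + 11 = 37; total kept: 7 × 11 − 37 = 40.
The shared codebase effort pays out 0.80 × 7 × 37 = 207.20 in aggregate.
Group total = 40 + 207.20 = 247.20.

247.20 hours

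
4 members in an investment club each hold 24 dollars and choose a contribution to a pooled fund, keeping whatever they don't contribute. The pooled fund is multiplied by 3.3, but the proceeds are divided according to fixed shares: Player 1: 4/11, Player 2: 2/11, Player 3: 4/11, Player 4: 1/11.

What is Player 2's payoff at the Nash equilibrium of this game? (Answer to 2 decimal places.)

Player j's private return per contributed unit is 3.3 × (j's share). Contributing is weakly dominant for j when that share is at least 1/3.3 = 0.3030, and contributing 0 is dominant otherwise.
The shares above 0.3030 belong to Player 1 and Player 3, contributing 24 each; the remaining 2 contribute 0. Total contributed: 48.
Player 2 keeps 24 and receives 3.3 × 48 × 2/11 = 28.80 from the pooled fund, for a payoff of 52.80.

52.80 dollars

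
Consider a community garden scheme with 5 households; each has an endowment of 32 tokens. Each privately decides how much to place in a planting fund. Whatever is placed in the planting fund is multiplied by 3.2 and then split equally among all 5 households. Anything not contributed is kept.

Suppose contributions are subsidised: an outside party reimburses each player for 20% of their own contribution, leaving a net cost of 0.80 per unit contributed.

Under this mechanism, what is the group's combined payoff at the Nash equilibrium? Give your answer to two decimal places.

160.00 tokens

With the mechanism, a contributed unit returns (3.2/5) / 0.80 = 0.8000 per unit of net cost — still below 1 — so contributing 0 remains dominant for every player.
Everyone keeps their endowment and the group total is 5 × 32 = 160.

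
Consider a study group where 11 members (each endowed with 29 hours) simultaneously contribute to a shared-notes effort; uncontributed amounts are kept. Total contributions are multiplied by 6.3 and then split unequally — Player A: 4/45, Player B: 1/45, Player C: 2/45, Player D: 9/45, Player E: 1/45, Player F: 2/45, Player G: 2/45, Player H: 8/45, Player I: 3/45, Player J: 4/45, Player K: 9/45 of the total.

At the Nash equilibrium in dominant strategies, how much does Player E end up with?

41.18 hours

For player j, contributing a unit is worthwhile iff 6.3 × (j's share) ≥ 1, i.e. iff j's share is at least 0.1587.
Player D, Player H and Player K clear that bar, contributing 29 each; the remaining 8 contribute 0. Total contributed: 87.
Player E keeps 29 and receives 6.3 × 87 × 1/45 = 12.18 from the shared-notes effort, for a payoff of 41.18.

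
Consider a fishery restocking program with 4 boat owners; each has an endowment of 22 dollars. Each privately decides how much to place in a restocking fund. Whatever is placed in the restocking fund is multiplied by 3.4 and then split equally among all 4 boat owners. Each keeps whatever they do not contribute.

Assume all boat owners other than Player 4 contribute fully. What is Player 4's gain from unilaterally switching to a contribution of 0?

Switching from a contribution of 22 to 0 lets Player 4 keep an extra 22 dollars, but lowers the restocking fund by 22, which costs Player 4 their own share of that drop: 3.4/4 × 22 = 18.70.
Net gain = 22 − 18.70 = 3.30. The private return per contributed unit (0.8500) is below 1, so free-riding is indeed the best response regardless of what the others do.

3.30 dollars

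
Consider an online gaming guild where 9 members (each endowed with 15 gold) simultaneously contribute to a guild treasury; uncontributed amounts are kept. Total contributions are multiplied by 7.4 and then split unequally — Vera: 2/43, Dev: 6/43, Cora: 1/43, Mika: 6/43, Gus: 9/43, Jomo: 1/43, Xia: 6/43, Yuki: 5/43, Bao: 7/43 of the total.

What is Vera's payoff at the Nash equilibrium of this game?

Player j's private return per contributed unit is 7.4 × (j's share). Contributing is weakly dominant for j when that share is at least 1/7.4 = 0.1351, and contributing 0 is dominant otherwise.
Dev, Mika, Gus, Xia and Bao clear that bar, contributing 15 each; the remaining 4 contribute 0. Total contributed: 75.
Vera keeps 15 and receives 7.4 × 75 × 2/43 = 25.81 from the guild treasury, for a payoff of 40.81.

40.81 gold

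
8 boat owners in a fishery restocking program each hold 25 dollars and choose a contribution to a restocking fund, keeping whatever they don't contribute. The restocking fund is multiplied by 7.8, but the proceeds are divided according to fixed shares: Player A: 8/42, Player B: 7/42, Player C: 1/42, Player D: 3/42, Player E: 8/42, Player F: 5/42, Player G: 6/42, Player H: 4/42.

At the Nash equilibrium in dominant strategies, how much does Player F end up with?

A player with share s gets back 7.8·s per unit contributed, so full contribution is dominant for anyone with s > 1/7.8 = 0.1282 and zero contribution is dominant for anyone below.
Player A, Player B, Player E and Player G are above the threshold, contributing 25 each; the remaining 4 contribute 0. Total contributed: 100.
Player F keeps 25 and receives 7.8 × 100 × 5/42 = 92.86 from the restocking fund, for a payoff of 117.86.

117.86 dollars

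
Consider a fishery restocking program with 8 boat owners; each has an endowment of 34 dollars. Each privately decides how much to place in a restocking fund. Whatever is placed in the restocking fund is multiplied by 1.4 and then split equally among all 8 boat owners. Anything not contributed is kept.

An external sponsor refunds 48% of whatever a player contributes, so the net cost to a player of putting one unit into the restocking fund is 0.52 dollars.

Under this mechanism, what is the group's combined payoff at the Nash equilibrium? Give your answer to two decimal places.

272.00 dollars

With the mechanism, a contributed unit returns (1.4/8) / 0.52 = 0.3365 per unit of net cost — still below 1 — so contributing 0 remains dominant for every player.
Everyone keeps their endowment and the group total is 8 × 34 = 272.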